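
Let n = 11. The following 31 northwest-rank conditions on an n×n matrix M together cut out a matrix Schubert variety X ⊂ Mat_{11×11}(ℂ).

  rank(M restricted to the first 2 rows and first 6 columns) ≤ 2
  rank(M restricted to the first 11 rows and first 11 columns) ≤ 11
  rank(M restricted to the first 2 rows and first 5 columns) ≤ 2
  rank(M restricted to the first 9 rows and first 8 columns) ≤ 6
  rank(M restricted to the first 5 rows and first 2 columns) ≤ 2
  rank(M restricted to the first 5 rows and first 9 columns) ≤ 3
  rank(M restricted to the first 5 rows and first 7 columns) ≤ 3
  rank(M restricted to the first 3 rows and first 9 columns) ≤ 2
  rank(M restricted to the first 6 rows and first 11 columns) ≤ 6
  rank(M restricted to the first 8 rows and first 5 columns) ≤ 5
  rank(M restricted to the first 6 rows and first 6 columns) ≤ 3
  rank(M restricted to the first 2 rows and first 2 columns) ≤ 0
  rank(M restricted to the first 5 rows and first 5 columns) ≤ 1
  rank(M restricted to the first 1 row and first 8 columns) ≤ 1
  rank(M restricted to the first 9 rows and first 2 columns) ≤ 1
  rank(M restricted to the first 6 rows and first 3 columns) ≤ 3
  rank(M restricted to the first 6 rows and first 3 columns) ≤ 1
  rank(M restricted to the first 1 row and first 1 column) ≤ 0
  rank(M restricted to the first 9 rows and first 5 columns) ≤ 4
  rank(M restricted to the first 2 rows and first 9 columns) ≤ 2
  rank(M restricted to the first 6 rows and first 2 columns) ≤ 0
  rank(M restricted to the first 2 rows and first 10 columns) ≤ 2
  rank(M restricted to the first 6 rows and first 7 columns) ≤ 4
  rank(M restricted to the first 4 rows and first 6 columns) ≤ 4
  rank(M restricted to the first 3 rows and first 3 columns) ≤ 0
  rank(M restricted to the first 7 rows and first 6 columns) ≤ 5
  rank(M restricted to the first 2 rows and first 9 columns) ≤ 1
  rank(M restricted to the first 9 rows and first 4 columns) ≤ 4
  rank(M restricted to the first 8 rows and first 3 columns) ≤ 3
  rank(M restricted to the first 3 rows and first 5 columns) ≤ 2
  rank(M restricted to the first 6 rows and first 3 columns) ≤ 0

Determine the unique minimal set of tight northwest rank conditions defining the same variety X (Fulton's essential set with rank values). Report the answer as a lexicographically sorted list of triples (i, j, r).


Propagating the 31 rank bounds to every northwest block:

  i=1: 0 0 0 1 1 1 1 1 1 1 1
  i=2: 0 0 0 1 1 1 1 1 1 2 2
  i=3: 0 0 0 1 1 2 2 2 2 3 3
  i=4: 0 0 0 1 1 2 3 3 3 4 4
  i=5: 0 0 0 1 1 2 3 3 3 4 5
  i=6: 0 0 0 1 2 3 4 4 4 5 6
  i=7: 1 1 1 2 3 4 5 5 5 6 7
  i=8: 1 1 2 3 4 5 6 6 6 7 8
  i=9: 1 1 2 3 4 5 6 6 7 8 9
  i=10: 1 2 3 4 5 6 7 7 8 9 10
  i=11: 1 2 3 4 5 6 7 8 9 10 11

hence w(1..11) = (4, 10, 6, 7, 11, 5, 1, 3, 9, 2, 8).

6 SE-corners of the 31-cell Rothe diagram give Ess(w):

[(2, 9, 1), (5, 5, 1), (5, 9, 3), (6, 3, 0), (9, 2, 1), (9, 8, 6)]


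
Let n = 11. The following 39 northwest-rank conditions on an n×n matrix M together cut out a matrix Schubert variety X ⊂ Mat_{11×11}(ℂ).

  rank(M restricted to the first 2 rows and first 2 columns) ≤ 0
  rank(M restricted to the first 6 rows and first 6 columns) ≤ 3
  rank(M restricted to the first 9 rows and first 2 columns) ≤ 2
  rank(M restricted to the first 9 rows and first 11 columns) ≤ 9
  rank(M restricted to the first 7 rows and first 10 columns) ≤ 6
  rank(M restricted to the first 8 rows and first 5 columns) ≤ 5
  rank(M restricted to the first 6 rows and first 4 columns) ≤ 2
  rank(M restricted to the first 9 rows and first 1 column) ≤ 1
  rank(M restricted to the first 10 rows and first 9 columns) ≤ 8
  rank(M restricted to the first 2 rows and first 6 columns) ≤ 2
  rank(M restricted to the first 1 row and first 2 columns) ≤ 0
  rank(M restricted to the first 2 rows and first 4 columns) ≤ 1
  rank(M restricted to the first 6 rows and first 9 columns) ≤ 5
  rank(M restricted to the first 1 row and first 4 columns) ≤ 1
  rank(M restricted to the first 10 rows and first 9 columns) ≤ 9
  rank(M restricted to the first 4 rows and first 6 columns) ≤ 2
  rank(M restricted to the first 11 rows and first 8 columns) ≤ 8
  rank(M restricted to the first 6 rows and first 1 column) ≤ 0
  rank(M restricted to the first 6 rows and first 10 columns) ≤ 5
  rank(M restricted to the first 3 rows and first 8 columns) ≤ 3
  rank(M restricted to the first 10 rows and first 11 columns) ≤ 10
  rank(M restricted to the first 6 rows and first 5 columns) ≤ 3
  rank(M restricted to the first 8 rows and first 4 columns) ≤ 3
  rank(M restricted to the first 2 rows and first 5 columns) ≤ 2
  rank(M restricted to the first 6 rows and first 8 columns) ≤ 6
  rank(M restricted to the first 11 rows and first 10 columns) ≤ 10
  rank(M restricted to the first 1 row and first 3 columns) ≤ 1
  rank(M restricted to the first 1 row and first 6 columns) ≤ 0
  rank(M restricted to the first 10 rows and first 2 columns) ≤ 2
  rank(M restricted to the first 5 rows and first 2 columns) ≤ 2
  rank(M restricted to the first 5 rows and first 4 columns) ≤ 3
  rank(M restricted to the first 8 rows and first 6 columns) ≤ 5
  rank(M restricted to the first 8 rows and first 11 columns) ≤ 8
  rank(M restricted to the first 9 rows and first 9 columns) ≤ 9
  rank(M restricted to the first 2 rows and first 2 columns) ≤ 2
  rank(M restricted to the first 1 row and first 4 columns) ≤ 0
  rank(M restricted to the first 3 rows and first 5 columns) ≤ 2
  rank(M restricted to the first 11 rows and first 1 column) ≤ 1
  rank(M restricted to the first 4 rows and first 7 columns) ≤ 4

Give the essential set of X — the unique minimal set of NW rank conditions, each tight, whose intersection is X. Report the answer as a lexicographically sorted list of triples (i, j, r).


Propagating the 39 rank bounds to every northwest block:

  R[1]: 0  0  0  0  0  0  1  1  1  1  1
  R[2]: 0  0  1  1  1  1  2  2  2  2  2
  R[3]: 0  1  2  2  2  2  3  3  3  3  3
  R[4]: 0  1  2  2  2  2  3  4  4  4  4
  R[5]: 0  1  2  2  3  3  4  5  5  5  5
  R[6]: 0  1  2  2  3  3  4  5  5  5  6
  R[7]: 1  2  3  3  4  4  5  6  6  6  7
  R[8]: 1  2  3  3  4  5  6  7  7  7  8
  R[9]: 1  2  3  4  5  6  7  8  8  8  9
  R[10]: 1  2  3  4  5  6  7  8  8  9  10
  R[11]: 1  2  3  4  5  6  7  8  9  10  11

hence w(1..11) = (7, 3, 2, 8, 5, 11, 1, 6, 4, 10, 9).

D(w) has 22 cells with 9 SE-corners; essential set:

[(1, 6, 0), (2, 2, 0), (4, 6, 2), (6, 1, 0), (6, 4, 2), (6, 6, 3), (6, 10, 5), (8, 4, 3), (10, 9, 8)]


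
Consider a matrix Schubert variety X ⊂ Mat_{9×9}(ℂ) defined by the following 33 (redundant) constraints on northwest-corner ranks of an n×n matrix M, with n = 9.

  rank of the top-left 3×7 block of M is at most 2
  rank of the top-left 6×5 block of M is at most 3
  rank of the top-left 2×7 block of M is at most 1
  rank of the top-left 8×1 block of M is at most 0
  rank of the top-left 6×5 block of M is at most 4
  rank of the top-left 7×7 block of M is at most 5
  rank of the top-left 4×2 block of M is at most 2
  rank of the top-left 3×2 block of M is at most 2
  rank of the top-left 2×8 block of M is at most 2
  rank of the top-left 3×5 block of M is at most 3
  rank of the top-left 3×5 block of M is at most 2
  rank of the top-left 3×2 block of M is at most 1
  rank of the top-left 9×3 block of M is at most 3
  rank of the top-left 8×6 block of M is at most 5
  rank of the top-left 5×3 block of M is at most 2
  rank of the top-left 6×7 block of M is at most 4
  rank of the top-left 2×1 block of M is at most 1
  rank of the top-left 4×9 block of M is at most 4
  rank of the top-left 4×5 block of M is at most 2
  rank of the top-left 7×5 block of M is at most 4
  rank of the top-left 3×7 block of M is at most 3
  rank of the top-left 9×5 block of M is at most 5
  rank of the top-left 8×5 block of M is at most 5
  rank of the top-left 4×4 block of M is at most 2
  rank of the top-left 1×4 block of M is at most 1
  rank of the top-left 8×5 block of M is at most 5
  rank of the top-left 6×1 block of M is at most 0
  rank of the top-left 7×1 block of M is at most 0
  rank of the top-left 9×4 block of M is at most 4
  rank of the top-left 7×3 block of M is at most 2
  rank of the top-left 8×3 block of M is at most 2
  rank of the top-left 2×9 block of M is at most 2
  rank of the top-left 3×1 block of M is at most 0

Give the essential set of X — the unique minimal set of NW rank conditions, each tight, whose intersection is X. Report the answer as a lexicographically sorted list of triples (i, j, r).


Propagating the 33 rank bounds to every northwest block:

  row 1: 0 | 1 | 1 | 1 | 1 | 1 | 1 | 1 | 1
  row 2: 0 | 1 | 1 | 1 | 1 | 1 | 1 | 2 | 2
  row 3: 0 | 1 | 2 | 2 | 2 | 2 | 2 | 3 | 3
  row 4: 0 | 1 | 2 | 2 | 2 | 3 | 3 | 4 | 4
  row 5: 0 | 1 | 2 | 3 | 3 | 4 | 4 | 5 | 5
  row 6: 0 | 1 | 2 | 3 | 3 | 4 | 4 | 5 | 6
  row 7: 0 | 1 | 2 | 3 | 4 | 5 | 5 | 6 | 7
  row 8: 0 | 1 | 2 | 3 | 4 | 5 | 6 | 7 | 8
  row 9: 1 | 2 | 3 | 4 | 5 | 6 | 7 | 8 | 9

giving w = (2, 8, 3, 6, 4, 9, 5, 7, 1) via Δ²R.

5 SE-corners of the 17-cell Rothe diagram give Ess(w):

[(2, 7, 1), (4, 5, 2), (6, 5, 3), (6, 7, 4), (8, 1, 0)]


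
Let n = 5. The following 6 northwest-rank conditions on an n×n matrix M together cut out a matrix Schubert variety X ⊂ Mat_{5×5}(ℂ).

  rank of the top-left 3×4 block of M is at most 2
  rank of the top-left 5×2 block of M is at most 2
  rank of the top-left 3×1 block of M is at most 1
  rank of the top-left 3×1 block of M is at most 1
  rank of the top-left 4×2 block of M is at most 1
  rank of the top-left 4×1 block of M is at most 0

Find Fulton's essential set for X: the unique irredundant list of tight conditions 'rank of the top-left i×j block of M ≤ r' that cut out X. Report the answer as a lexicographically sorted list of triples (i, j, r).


Computing R[i][j] = min implied NW-rank bound (n=5, 6 conditions):

  i=1: 0  1  1  1  1
  i=2: 0  1  2  2  2
  i=3: 0  1  2  2  3
  i=4: 0  1  2  3  4
  i=5: 1  2  3  4  5

hence w(1..5) = (2, 3, 5, 4, 1).

2 SE-corners of the 5-cell Rothe diagram give Ess(w):

[(3, 4, 2), (4, 1, 0)]


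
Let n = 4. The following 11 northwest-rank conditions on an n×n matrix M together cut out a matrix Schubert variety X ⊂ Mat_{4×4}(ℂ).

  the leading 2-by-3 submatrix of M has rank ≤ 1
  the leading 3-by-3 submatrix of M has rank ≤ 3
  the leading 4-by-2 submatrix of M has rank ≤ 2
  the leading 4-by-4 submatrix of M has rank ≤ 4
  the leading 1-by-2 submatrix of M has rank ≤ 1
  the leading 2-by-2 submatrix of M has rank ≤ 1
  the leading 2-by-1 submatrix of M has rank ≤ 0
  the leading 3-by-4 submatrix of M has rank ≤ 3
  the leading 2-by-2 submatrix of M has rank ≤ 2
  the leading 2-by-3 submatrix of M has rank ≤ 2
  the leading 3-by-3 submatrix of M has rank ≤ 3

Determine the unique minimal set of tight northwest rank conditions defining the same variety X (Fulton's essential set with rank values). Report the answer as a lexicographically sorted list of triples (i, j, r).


Reconstructing r_w from the 11 given conditions:

  i=1: 0 | 1 | 1 | 1
  i=2: 0 | 1 | 1 | 2
  i=3: 1 | 2 | 2 | 3
  i=4: 1 | 2 | 3 | 4

the unique w with this rank table is (2, 4, 1, 3).

2 SE-corners of the 3-cell Rothe diagram give Ess(w):

[(2, 1, 0), (2, 3, 1)]


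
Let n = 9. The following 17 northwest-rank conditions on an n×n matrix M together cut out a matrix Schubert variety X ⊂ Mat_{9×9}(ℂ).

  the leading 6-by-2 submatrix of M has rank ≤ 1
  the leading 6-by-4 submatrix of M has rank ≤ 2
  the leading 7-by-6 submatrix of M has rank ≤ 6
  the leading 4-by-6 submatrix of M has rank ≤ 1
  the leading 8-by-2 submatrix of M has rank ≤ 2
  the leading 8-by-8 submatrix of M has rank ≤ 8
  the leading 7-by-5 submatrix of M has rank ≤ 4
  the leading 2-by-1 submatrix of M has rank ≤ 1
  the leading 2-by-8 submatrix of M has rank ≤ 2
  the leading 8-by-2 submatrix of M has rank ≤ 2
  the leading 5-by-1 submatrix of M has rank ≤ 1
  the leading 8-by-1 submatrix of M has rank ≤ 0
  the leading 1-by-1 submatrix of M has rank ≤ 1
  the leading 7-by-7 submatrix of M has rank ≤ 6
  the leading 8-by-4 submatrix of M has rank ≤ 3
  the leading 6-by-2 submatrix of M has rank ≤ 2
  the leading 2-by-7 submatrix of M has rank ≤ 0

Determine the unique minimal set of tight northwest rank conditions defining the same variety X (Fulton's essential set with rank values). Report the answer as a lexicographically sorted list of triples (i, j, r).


Rank table r_w(9×9) implied by the 17 constraints:

  i=1: 0, 0, 0, 0, 0, 0, 0, 1, 1
  i=2: 0, 0, 0, 0, 0, 0, 0, 1, 2
  i=3: 0, 1, 1, 1, 1, 1, 1, 2, 3
  i=4: 0, 1, 1, 1, 1, 1, 2, 3, 4
  i=5: 0, 1, 2, 2, 2, 2, 3, 4, 5
  i=6: 0, 1, 2, 2, 3, 3, 4, 5, 6
  i=7: 0, 1, 2, 3, 4, 4, 5, 6, 7
  i=8: 0, 1, 2, 3, 4, 5, 6, 7, 8
  i=9: 1, 2, 3, 4, 5, 6, 7, 8, 9

the unique w with this rank table is (8, 9, 2, 7, 3, 5, 4, 6, 1).

Fulton essential set (4 of the 25 Rothe cells):

[(2, 7, 0), (4, 6, 1), (6, 4, 2), (8, 1, 0)]


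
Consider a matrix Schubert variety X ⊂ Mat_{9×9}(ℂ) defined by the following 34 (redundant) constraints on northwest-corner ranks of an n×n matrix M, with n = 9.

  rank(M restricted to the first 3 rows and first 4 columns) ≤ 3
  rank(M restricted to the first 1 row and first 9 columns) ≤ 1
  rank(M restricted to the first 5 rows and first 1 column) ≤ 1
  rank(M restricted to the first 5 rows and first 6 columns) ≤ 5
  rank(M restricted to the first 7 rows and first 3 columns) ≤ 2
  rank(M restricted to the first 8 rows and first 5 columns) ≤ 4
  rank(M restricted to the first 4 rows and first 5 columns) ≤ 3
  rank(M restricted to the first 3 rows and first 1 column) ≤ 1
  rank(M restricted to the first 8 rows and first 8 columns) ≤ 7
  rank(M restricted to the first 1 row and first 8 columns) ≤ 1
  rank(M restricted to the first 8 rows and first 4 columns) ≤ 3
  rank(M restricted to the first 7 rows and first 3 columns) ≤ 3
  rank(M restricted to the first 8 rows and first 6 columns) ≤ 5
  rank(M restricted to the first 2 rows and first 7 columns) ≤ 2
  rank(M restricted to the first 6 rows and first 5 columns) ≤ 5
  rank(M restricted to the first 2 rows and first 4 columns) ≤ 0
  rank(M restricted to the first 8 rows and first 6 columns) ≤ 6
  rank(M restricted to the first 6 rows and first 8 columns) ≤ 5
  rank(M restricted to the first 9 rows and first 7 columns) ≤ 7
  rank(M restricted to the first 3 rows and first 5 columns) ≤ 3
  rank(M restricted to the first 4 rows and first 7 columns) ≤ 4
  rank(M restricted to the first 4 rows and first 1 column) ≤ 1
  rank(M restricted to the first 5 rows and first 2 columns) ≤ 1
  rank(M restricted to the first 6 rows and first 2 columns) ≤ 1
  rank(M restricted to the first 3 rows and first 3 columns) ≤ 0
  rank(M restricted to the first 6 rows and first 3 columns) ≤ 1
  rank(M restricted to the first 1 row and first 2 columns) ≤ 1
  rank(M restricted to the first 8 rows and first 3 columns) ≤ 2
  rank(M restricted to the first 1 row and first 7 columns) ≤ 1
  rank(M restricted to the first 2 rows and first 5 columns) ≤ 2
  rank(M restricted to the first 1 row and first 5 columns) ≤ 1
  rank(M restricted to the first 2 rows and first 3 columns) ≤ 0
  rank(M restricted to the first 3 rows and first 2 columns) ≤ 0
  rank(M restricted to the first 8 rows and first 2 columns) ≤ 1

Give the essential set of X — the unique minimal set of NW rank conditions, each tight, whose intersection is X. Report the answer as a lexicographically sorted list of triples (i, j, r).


Rank table r_w(9×9) implied by the 34 constraints:

  0  0  0  0  1  1  1  1  1
  0  0  0  0  1  2  2  2  2
  0  0  0  1  2  3  3  3  3
  1  1  1  2  3  4  4  4  4
  1  1  1  2  3  4  5  5  5
  1  1  1  2  3  4  5  5  6
  1  1  2  3  4  5  6  6  7
  1  1  2  3  4  5  6  7  8
  1  2  3  4  5  6  7  8  9

the unique w with this rank table is (5, 6, 4, 1, 7, 9, 3, 8, 2).

Fulton essential set (5 of the 18 Rothe cells):

[(2, 4, 0), (3, 3, 0), (6, 3, 1), (6, 8, 5), (8, 2, 1)]


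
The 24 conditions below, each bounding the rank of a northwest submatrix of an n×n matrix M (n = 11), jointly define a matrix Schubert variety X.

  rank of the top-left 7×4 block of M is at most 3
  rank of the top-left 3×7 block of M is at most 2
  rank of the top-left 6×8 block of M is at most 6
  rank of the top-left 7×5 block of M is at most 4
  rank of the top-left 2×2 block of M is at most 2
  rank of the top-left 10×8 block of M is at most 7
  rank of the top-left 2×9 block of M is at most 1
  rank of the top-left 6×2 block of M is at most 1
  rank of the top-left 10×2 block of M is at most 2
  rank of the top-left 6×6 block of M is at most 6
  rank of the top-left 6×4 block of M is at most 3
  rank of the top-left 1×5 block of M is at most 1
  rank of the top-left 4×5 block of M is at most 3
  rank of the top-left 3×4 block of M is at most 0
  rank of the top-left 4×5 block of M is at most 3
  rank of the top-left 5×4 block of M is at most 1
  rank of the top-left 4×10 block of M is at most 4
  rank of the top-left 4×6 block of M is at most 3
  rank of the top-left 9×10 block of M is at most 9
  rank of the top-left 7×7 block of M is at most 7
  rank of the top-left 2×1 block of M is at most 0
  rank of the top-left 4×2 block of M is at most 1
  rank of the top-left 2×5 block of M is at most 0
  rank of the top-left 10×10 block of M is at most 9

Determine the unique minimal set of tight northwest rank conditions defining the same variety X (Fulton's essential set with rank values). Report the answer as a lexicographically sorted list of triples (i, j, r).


Recovering R(i,j) via the rank-extension bound from the 24 conditions:

  R[1]: 0  0  0  0  0  1  1  1  1  1  1
  R[2]: 0  0  0  0  0  1  1  1  1  2  2
  R[3]: 0  0  0  0  1  2  2  2  2  3  3
  R[4]: 1  1  1  1  2  3  3  3  3  4  4
  R[5]: 1  1  1  1  2  3  4  4  4  5  5
  R[6]: 1  1  2  2  3  4  5  5  5  6  6
  R[7]: 1  2  3  3  4  5  6  6  6  7  7
  R[8]: 1  2  3  4  5  6  7  7  7  8  8
  R[9]: 1  2  3  4  5  6  7  7  8  9  9
  R[10]: 1  2  3  4  5  6  7  7  8  9  10
  R[11]: 1  2  3  4  5  6  7  8  9  10  11

second differences of R give the permutation w = (6, 10, 5, 1, 7, 3, 2, 4, 9, 11, 8).

6 SE-corners of the 23-cell Rothe diagram give Ess(w):

[(2, 5, 0), (2, 9, 1), (3, 4, 0), (5, 4, 1), (6, 2, 1), (10, 8, 7)]


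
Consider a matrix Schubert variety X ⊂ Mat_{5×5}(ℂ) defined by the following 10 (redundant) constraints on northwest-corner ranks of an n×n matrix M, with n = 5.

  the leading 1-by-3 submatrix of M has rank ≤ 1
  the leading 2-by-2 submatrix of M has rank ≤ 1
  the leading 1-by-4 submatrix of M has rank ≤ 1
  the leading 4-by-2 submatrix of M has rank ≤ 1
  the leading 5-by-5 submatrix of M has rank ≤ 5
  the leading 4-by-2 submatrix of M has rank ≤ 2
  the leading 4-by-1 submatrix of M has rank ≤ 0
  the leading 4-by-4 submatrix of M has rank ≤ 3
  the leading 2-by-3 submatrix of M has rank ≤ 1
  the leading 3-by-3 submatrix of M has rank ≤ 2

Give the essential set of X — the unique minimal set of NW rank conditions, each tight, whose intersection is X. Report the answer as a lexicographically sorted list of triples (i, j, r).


Rank table r_w(5×5) implied by the 10 constraints:

  row 1: 0  1  1  1  1
  row 2: 0  1  1  2  2
  row 3: 0  1  2  3  3
  row 4: 0  1  2  3  4
  row 5: 1  2  3  4  5

second differences of R give the permutation w = (2, 4, 3, 5, 1).

2 SE-corners of the 5-cell Rothe diagram give Ess(w):

[(2, 3, 1), (4, 1, 0)]


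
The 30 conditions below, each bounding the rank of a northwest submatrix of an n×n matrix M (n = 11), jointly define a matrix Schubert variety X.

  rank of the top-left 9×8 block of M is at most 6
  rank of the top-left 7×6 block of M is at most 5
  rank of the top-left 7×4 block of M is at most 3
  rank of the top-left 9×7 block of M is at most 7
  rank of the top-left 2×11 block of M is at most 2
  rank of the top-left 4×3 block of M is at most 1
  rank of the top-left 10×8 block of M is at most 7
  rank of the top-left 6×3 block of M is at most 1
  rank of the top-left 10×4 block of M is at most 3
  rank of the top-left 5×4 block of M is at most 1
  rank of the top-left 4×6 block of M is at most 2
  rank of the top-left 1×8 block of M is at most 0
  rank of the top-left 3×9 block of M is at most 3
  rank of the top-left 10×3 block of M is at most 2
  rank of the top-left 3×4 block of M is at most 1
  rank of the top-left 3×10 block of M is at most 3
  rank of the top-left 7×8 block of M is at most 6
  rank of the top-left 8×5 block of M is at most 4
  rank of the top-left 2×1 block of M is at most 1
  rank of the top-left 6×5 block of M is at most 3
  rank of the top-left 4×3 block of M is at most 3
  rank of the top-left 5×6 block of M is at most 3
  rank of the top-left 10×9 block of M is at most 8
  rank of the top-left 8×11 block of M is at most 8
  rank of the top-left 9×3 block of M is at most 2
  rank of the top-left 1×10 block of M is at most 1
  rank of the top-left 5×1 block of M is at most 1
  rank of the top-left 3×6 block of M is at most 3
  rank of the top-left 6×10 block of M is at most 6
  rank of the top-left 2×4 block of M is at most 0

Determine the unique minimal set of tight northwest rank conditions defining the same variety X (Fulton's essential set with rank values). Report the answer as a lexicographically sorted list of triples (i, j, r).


The tightest implied rank at each (i,j), from the 30 conditions:

  0 0 0 0 0 0 0 0 1 1 1
  0 0 0 0 1 1 1 1 2 2 2
  1 1 1 1 2 2 2 2 3 3 3
  1 1 1 1 2 2 3 3 4 4 4
  1 1 1 1 2 3 4 4 5 5 5
  1 1 1 2 3 4 5 5 6 6 6
  1 2 2 3 4 5 6 6 7 7 7
  1 2 2 3 4 5 6 6 7 8 8
  1 2 2 3 4 5 6 6 7 8 9
  1 2 2 3 4 5 6 7 8 9 10
  1 2 3 4 5 6 7 8 9 10 11

reading off 1-entries of Δ²R: w = (9, 5, 1, 7, 6, 4, 2, 10, 11, 8, 3).

Rothe diagram D(w) (26 cells), 7 SE-corners (essential conditions):

[(1, 8, 0), (2, 4, 0), (4, 6, 2), (5, 4, 1), (6, 3, 1), (9, 8, 6), (10, 3, 2)]


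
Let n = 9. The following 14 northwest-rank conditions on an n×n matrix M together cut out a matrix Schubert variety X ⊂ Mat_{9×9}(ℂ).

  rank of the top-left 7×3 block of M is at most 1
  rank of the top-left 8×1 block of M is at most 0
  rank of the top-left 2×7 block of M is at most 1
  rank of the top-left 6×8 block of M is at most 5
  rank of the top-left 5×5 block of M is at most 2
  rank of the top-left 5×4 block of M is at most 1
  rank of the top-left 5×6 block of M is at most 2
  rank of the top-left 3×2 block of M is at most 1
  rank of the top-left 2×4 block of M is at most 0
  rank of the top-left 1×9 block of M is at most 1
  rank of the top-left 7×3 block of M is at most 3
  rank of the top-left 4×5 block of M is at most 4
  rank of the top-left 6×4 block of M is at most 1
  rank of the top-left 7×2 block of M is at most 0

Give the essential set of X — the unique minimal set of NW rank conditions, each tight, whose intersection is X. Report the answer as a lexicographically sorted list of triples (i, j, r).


Computing R[i][j] = min implied NW-rank bound (n=9, 14 conditions):

  R[1]: 0  0  0  0  1  1  1  1  1
  R[2]: 0  0  0  0  1  1  1  2  2
  R[3]: 0  0  1  1  2  2  2  3  3
  R[4]: 0  0  1  1  2  2  3  4  4
  R[5]: 0  0  1  1  2  2  3  4  5
  R[6]: 0  0  1  1  2  3  4  5  6
  R[7]: 0  0  1  2  3  4  5  6  7
  R[8]: 0  1  2  3  4  5  6  7  8
  R[9]: 1  2  3  4  5  6  7  8  9

the unique w with this rank table is (5, 8, 3, 7, 9, 6, 4, 2, 1).

Fulton essential set (6 of the 26 Rothe cells):

[(2, 4, 0), (2, 7, 1), (5, 6, 2), (6, 4, 1), (7, 2, 0), (8, 1, 0)]


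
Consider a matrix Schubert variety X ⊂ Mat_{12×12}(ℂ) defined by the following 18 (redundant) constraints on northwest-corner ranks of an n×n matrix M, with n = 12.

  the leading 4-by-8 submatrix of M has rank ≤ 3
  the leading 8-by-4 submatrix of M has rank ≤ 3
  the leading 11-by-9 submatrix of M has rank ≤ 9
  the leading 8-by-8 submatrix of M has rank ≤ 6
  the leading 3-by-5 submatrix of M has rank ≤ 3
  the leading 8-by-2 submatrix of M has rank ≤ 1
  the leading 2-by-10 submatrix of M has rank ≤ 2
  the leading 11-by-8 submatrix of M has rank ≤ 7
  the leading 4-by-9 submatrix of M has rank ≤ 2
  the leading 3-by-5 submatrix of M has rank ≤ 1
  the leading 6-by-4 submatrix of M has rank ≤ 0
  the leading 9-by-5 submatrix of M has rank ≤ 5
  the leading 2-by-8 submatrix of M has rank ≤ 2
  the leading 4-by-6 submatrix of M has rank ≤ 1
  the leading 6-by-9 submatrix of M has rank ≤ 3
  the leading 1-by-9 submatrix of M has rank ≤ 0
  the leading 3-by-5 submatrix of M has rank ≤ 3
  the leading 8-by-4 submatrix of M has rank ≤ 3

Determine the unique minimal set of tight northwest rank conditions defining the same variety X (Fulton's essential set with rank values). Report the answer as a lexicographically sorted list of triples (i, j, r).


Rank table r_w(12×12) implied by the 18 constraints:

  R[1]: 0 0 0 0 0 0 0 0 0 1 1 1
  R[2]: 0 0 0 0 1 1 1 1 1 2 2 2
  R[3]: 0 0 0 0 1 1 2 2 2 3 3 3
  R[4]: 0 0 0 0 1 1 2 2 2 3 4 4
  R[5]: 0 0 0 0 1 2 3 3 3 4 5 5
  R[6]: 0 0 0 0 1 2 3 3 3 4 5 6
  R[7]: 1 1 1 1 2 3 4 4 4 5 6 7
  R[8]: 1 1 2 2 3 4 5 5 5 6 7 8
  R[9]: 1 2 3 3 4 5 6 6 6 7 8 9
  R[10]: 1 2 3 4 5 6 7 7 7 8 9 10
  R[11]: 1 2 3 4 5 6 7 7 8 9 10 11
  R[12]: 1 2 3 4 5 6 7 8 9 10 11 12

giving w = (10, 5, 7, 11, 6, 12, 1, 3, 2, 4, 9, 8) via Δ²R.

Fulton essential set (7 of the 37 Rothe cells):

[(1, 9, 0), (4, 6, 1), (4, 9, 2), (6, 4, 0), (6, 9, 3), (8, 2, 1), (11, 8, 7)]


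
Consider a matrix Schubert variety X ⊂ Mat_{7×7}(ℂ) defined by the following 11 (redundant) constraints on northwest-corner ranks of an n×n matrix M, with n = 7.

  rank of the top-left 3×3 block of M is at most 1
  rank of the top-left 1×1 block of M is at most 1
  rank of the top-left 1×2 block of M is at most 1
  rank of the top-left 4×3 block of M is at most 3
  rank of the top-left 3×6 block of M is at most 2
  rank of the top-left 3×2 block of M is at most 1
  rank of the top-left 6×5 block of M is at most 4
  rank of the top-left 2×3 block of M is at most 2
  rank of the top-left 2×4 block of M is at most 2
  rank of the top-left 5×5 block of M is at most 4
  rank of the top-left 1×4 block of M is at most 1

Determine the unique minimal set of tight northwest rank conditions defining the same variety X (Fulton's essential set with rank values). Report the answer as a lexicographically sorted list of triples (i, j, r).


Computing R[i][j] = min implied NW-rank bound (n=7, 11 conditions):

  row 1: 1 1 1 1 1 1 1
  row 2: 1 1 1 2 2 2 2
  row 3: 1 1 1 2 2 2 3
  row 4: 1 2 2 3 3 3 4
  row 5: 1 2 3 4 4 4 5
  row 6: 1 2 3 4 4 5 6
  row 7: 1 2 3 4 5 6 7

hence w(1..7) = (1, 4, 7, 2, 3, 6, 5).

|D(w)|=7, |Ess(w)|=3:

[(3, 3, 1), (3, 6, 2), (6, 5, 4)]


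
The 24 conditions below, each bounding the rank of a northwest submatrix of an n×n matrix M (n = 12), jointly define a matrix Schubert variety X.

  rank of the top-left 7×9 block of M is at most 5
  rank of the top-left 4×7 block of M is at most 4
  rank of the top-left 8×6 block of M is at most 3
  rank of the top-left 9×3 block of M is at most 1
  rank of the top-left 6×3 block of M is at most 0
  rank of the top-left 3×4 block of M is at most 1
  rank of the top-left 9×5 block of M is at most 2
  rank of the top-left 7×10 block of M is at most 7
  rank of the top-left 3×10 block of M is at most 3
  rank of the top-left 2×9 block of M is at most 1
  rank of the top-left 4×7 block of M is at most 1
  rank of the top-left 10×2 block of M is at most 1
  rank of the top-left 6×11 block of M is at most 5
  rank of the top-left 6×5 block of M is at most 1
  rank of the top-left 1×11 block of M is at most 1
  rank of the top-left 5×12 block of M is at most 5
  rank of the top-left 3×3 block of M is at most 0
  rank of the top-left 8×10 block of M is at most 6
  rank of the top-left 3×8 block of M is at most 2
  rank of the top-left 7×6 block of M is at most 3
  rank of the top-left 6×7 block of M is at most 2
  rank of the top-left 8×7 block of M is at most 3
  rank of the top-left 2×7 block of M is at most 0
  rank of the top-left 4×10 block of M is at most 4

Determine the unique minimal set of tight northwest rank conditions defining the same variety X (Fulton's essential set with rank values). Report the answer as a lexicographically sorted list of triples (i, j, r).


Rank table r_w(12×12) implied by the 24 constraints:

  i=1: 0 | 0 | 0 | 0 | 0 | 0 | 0 | 1 | 1 | 1 | 1 | 1
  i=2: 0 | 0 | 0 | 0 | 0 | 0 | 0 | 1 | 1 | 2 | 2 | 2
  i=3: 0 | 0 | 0 | 1 | 1 | 1 | 1 | 2 | 2 | 3 | 3 | 3
  i=4: 0 | 0 | 0 | 1 | 1 | 1 | 1 | 2 | 3 | 4 | 4 | 4
  i=5: 0 | 0 | 0 | 1 | 1 | 2 | 2 | 3 | 4 | 5 | 5 | 5
  i=6: 0 | 0 | 0 | 1 | 1 | 2 | 2 | 3 | 4 | 5 | 5 | 6
  i=7: 1 | 1 | 1 | 2 | 2 | 3 | 3 | 4 | 5 | 6 | 6 | 7
  i=8: 1 | 1 | 1 | 2 | 2 | 3 | 3 | 4 | 5 | 6 | 7 | 8
  i=9: 1 | 1 | 1 | 2 | 2 | 3 | 4 | 5 | 6 | 7 | 8 | 9
  i=10: 1 | 1 | 2 | 3 | 3 | 4 | 5 | 6 | 7 | 8 | 9 | 10
  i=11: 1 | 2 | 3 | 4 | 4 | 5 | 6 | 7 | 8 | 9 | 10 | 11
  i=12: 1 | 2 | 3 | 4 | 5 | 6 | 7 | 8 | 9 | 10 | 11 | 12

giving w = (8, 10, 4, 9, 6, 12, 1, 11, 7, 3, 2, 5) via Δ²R.

|D(w)|=42, |Ess(w)|=11:

[(2, 7, 0), (2, 9, 1), (4, 7, 1), (6, 3, 0), (6, 5, 1), (6, 7, 2), (6, 11, 5), (8, 7, 3), (9, 3, 1), (9, 5, 2), (10, 2, 1)]


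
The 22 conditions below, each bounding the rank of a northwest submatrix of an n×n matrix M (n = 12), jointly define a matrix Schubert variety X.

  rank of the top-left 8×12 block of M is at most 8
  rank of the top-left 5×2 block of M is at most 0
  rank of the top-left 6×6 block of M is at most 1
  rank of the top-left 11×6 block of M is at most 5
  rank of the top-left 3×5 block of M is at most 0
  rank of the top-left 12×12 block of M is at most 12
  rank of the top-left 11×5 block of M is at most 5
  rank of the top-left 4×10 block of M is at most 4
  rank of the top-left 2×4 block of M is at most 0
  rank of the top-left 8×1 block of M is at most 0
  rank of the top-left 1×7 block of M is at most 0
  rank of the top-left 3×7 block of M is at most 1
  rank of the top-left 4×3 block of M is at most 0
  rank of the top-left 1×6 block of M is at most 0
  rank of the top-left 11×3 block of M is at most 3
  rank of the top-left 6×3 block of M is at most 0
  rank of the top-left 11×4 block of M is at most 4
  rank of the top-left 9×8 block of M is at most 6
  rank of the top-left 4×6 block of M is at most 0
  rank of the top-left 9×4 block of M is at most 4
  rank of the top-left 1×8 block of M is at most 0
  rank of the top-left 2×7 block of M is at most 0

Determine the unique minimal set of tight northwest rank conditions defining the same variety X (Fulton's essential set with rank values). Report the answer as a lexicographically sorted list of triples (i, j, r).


Recovering R(i,j) via the rank-extension bound from the 22 conditions:

  row 1: 0 0 0 0 0 0 0 0 1 1 1 1
  row 2: 0 0 0 0 0 0 0 1 2 2 2 2
  row 3: 0 0 0 0 0 0 1 2 3 3 3 3
  row 4: 0 0 0 0 0 0 1 2 3 4 4 4
  row 5: 0 0 0 1 1 1 2 3 4 5 5 5
  row 6: 0 0 0 1 1 1 2 3 4 5 6 6
  row 7: 0 1 1 2 2 2 3 4 5 6 7 7
  row 8: 0 1 2 3 3 3 4 5 6 7 8 8
  row 9: 1 2 3 4 4 4 5 6 7 8 9 9
  row 10: 1 2 3 4 5 5 6 7 8 9 10 10
  row 11: 1 2 3 4 5 5 6 7 8 9 10 11
  row 12: 1 2 3 4 5 6 7 8 9 10 11 12

giving w = (9, 8, 7, 10, 4, 11, 2, 3, 1, 5, 12, 6) via Δ²R.

ℓ(w)=38; the 7 essential cells (i,j,r):

[(1, 8, 0), (2, 7, 0), (4, 6, 0), (6, 3, 0), (6, 6, 1), (8, 1, 0), (11, 6, 5)]


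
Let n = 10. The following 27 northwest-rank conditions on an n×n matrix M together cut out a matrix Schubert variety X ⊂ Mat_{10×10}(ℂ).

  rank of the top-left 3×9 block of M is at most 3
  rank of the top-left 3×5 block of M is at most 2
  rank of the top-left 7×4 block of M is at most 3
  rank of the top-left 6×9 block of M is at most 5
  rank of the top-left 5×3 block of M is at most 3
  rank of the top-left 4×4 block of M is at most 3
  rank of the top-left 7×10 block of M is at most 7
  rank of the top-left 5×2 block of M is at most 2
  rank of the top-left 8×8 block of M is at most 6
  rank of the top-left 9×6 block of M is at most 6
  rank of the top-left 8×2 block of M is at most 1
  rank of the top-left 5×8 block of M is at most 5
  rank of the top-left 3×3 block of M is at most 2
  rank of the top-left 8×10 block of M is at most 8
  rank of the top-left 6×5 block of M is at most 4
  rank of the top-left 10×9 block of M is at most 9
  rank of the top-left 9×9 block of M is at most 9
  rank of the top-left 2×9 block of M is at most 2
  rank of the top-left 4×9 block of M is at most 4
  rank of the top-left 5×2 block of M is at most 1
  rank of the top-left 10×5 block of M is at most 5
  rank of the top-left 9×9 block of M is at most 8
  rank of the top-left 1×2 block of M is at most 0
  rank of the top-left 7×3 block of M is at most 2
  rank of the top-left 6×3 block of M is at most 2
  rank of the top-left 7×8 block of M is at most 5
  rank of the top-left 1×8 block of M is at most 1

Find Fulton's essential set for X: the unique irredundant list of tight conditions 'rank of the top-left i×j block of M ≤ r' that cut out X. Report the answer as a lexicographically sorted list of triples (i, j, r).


Reconstructing r_w from the 27 given conditions:

  i=1: 0, 0, 1, 1, 1, 1, 1, 1, 1, 1
  i=2: 1, 1, 2, 2, 2, 2, 2, 2, 2, 2
  i=3: 1, 1, 2, 2, 2, 3, 3, 3, 3, 3
  i=4: 1, 1, 2, 3, 3, 4, 4, 4, 4, 4
  i=5: 1, 1, 2, 3, 4, 5, 5, 5, 5, 5
  i=6: 1, 1, 2, 3, 4, 5, 5, 5, 5, 6
  i=7: 1, 1, 2, 3, 4, 5, 5, 5, 6, 7
  i=8: 1, 1, 2, 3, 4, 5, 6, 6, 7, 8
  i=9: 1, 2, 3, 4, 5, 6, 7, 7, 8, 9
  i=10: 1, 2, 3, 4, 5, 6, 7, 8, 9, 10

so w = (3, 1, 6, 4, 5, 10, 9, 7, 2, 8).

Rothe diagram D(w) (15 cells), 5 SE-corners (essential conditions):

[(1, 2, 0), (3, 5, 2), (6, 9, 5), (7, 8, 5), (8, 2, 1)]


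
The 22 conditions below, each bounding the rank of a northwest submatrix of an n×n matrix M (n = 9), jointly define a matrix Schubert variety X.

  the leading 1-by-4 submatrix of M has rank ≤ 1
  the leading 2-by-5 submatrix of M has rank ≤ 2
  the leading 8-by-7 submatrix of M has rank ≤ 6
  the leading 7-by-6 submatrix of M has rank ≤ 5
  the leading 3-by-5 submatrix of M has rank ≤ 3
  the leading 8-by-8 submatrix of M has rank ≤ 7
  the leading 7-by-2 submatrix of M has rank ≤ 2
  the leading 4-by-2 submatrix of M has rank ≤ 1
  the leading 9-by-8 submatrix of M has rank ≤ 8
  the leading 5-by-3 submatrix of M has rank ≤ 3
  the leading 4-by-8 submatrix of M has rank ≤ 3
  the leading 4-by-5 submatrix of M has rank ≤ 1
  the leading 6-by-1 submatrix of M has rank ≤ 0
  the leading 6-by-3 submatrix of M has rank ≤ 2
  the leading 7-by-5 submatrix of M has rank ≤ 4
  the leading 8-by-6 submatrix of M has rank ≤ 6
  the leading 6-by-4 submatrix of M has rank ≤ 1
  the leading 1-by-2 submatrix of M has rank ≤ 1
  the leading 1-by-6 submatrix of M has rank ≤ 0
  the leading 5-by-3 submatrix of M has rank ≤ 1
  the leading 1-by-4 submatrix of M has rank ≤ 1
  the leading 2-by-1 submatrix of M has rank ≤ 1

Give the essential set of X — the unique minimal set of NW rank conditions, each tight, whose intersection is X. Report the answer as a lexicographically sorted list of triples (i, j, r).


Propagating the 22 rank bounds to every northwest block:

  R[1]: 0 | 0 | 0 | 0 | 0 | 0 | 1 | 1 | 1
  R[2]: 0 | 1 | 1 | 1 | 1 | 1 | 2 | 2 | 2
  R[3]: 0 | 1 | 1 | 1 | 1 | 2 | 3 | 3 | 3
  R[4]: 0 | 1 | 1 | 1 | 1 | 2 | 3 | 3 | 4
  R[5]: 0 | 1 | 1 | 1 | 2 | 3 | 4 | 4 | 5
  R[6]: 0 | 1 | 1 | 1 | 2 | 3 | 4 | 5 | 6
  R[7]: 1 | 2 | 2 | 2 | 3 | 4 | 5 | 6 | 7
  R[8]: 1 | 2 | 3 | 3 | 4 | 5 | 6 | 7 | 8
  R[9]: 1 | 2 | 3 | 4 | 5 | 6 | 7 | 8 | 9

reading off 1-entries of Δ²R: w = (7, 2, 6, 9, 5, 8, 1, 3, 4).

ℓ(w)=22; the 5 essential cells (i,j,r):

[(1, 6, 0), (4, 5, 1), (4, 8, 3), (6, 1, 0), (6, 4, 1)]


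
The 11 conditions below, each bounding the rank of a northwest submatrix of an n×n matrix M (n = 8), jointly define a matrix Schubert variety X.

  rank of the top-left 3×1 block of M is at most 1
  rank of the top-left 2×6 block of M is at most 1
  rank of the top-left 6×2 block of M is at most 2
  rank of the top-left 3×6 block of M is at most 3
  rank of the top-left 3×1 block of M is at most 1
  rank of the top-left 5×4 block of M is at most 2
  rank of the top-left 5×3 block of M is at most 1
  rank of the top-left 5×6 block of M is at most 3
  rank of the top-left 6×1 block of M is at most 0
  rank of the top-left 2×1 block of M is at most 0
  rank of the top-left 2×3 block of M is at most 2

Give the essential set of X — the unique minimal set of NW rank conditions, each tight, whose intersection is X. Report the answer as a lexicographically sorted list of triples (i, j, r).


Rank table r_w(8×8) implied by the 11 constraints:

  row 1: 0 | 1 | 1 | 1 | 1 | 1 | 1 | 1
  row 2: 0 | 1 | 1 | 1 | 1 | 1 | 2 | 2
  row 3: 0 | 1 | 1 | 2 | 2 | 2 | 3 | 3
  row 4: 0 | 1 | 1 | 2 | 3 | 3 | 4 | 4
  row 5: 0 | 1 | 1 | 2 | 3 | 3 | 4 | 5
  row 6: 0 | 1 | 2 | 3 | 4 | 4 | 5 | 6
  row 7: 1 | 2 | 3 | 4 | 5 | 5 | 6 | 7
  row 8: 1 | 2 | 3 | 4 | 5 | 6 | 7 | 8

second differences of R give the permutation w = (2, 7, 4, 5, 8, 3, 1, 6).

Rothe diagram D(w) (14 cells), 4 SE-corners (essential conditions):

[(2, 6, 1), (5, 3, 1), (5, 6, 3), (6, 1, 0)]


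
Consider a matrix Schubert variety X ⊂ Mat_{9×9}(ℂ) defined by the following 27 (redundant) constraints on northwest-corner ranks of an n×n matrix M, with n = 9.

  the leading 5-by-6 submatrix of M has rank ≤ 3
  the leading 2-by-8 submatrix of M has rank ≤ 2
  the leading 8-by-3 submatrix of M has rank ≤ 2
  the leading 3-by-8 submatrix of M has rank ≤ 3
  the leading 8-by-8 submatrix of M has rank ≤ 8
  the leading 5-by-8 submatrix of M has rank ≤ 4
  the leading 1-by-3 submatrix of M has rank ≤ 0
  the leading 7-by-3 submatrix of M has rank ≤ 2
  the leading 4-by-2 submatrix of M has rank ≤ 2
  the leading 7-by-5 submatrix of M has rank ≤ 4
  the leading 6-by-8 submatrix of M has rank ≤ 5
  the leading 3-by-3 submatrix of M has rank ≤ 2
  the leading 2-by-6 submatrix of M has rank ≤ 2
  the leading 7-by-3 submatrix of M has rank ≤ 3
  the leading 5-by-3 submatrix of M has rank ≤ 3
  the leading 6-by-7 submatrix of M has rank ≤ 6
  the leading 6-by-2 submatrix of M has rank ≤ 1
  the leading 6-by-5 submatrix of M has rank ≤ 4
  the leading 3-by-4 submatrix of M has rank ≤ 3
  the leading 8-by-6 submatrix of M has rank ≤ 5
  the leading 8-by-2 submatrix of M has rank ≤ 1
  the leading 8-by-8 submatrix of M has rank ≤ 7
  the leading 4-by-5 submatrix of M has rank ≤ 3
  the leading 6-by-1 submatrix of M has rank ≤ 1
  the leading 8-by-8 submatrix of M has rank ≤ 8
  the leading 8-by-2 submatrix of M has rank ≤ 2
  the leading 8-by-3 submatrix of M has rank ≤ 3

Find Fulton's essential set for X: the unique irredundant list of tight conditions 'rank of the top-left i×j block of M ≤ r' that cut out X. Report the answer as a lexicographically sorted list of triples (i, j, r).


Recovering R(i,j) via the rank-extension bound from the 27 conditions:

  i=1: 0 0 0 1 1 1 1 1 1
  i=2: 1 1 1 2 2 2 2 2 2
  i=3: 1 1 2 3 3 3 3 3 3
  i=4: 1 1 2 3 3 3 4 4 4
  i=5: 1 1 2 3 3 3 4 4 5
  i=6: 1 1 2 3 4 4 5 5 6
  i=7: 1 1 2 3 4 5 6 6 7
  i=8: 1 1 2 3 4 5 6 7 8
  i=9: 1 2 3 4 5 6 7 8 9

hence w(1..9) = (4, 1, 3, 7, 9, 5, 6, 8, 2).

D(w) has 14 cells with 4 SE-corners; essential set:

[(1, 3, 0), (5, 6, 3), (5, 8, 4), (8, 2, 1)]


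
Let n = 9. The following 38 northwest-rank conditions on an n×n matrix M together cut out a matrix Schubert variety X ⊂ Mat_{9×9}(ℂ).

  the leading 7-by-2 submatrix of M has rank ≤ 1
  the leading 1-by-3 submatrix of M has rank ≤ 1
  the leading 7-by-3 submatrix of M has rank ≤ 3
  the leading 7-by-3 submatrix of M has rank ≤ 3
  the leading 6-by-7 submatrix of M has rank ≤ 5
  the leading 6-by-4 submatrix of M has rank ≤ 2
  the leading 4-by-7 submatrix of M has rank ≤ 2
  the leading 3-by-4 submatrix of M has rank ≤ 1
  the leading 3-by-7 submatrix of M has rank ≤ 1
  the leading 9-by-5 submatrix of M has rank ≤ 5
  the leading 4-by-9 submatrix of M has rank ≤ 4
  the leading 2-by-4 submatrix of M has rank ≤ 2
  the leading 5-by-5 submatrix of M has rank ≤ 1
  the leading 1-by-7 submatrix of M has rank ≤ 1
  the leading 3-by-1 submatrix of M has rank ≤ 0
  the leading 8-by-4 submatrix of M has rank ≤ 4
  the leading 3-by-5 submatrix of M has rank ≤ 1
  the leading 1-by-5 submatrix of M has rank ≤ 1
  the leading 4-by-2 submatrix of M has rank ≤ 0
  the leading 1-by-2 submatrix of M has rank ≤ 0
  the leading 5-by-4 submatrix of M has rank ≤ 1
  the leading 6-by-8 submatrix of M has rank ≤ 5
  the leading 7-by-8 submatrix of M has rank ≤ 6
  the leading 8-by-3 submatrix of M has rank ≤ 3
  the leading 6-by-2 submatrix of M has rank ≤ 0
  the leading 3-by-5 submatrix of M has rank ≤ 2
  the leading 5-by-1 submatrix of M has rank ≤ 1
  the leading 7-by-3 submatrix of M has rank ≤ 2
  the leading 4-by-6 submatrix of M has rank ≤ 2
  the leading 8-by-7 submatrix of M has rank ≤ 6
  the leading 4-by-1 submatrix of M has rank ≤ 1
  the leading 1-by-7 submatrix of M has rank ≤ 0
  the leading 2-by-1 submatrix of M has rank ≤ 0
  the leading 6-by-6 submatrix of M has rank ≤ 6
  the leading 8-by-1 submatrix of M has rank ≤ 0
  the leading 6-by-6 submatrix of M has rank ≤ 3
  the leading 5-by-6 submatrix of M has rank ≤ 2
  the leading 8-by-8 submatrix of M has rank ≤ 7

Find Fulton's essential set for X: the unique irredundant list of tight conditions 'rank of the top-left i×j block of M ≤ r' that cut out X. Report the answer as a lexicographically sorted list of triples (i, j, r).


Propagating the 38 rank bounds to every northwest block:

  R[1]: 0  0  0  0  0  0  0  1  1
  R[2]: 0  0  1  1  1  1  1  2  2
  R[3]: 0  0  1  1  1  1  1  2  3
  R[4]: 0  0  1  1  1  2  2  3  4
  R[5]: 0  0  1  1  1  2  3  4  5
  R[6]: 0  0  1  2  2  3  4  5  6
  R[7]: 0  1  2  3  3  4  5  6  7
  R[8]: 0  1  2  3  4  5  6  7  8
  R[9]: 1  2  3  4  5  6  7  8  9

second differences of R give the permutation w = (8, 3, 9, 6, 7, 4, 2, 5, 1).

5 SE-corners of the 27-cell Rothe diagram give Ess(w):

[(1, 7, 0), (3, 7, 1), (5, 5, 1), (6, 2, 0), (8, 1, 0)]
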